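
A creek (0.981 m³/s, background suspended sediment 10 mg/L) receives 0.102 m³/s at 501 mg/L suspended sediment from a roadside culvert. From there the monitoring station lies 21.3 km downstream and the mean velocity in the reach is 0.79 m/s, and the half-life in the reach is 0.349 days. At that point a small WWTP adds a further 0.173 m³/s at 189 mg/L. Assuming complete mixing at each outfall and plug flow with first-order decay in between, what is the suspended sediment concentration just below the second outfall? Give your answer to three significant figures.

Conservation of mass: C = (0.9810·10.00 + 0.1020·501.0) / 1.083 = 60.91/1.083 = 56.24 mg/L; combined flow 1.083 m³/s.
Travel time t = 21.3·1000 / 0.79 = 26960 s = 7.489 h.
Half-life 0.349 d → k = ln 2 / 0.349 = 1.986 d⁻¹.
After decay, C = 56.24 × e^(−kt) = 56.24 × 0.5381 = 30.26 mg/L.
At the second outfall, C = (1.083·30.26 + 0.1730·189.0) / (1.083 + 0.1730) = 52.13 mg/L.

52.1 mg/L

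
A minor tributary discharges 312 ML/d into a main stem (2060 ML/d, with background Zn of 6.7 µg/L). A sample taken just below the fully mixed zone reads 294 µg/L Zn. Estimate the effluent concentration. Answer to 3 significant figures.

Mass balance: 2060·6.700 + 312.0·Cₑ = 2372·294.0
→ Cₑ = (2372·294.0 − 2060·6.700) / 312.0 = 2191 µg/L.

2190 µg/L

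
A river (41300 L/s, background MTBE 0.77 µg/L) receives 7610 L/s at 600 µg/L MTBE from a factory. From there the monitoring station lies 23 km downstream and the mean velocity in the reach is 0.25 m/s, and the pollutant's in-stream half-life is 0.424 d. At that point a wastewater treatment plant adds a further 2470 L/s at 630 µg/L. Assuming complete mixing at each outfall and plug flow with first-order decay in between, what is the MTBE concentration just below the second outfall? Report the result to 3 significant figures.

Conservation of mass: C = (41300·0.7700 + 7610·600.0) / 48910 = 4598000/48910 = 94.01 µg/L; combined flow 48910 L/s.
Travel time t = 23·1000 / 0.25 = 92000 s = 25.56 h.
Half-life 0.424 d → k = ln 2 / 0.424 = 1.635 d⁻¹.
Applying C = C₀e^(−kt): 94.01 × 0.1754 = 16.49 µg/L.
Second outfall: C = (48910·16.49 + 2470·630.0)/51380 = 45.98 µg/L.

46.0 µg/L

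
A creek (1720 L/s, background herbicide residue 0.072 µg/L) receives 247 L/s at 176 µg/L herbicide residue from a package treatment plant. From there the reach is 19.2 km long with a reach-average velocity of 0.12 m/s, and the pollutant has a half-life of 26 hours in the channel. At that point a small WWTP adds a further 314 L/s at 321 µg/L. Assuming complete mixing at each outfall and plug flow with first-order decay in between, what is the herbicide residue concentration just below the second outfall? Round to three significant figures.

50.0 µg/L

Mixed concentration C = ΣQC/ΣQ = (1720·0.07200 + 247.0·176.0) / 1967 = 43600/1967 = 22.16 µg/L; combined flow 1967 L/s.
Travel time t = 19.2·1000 / 0.12 = 160000 s = 44.44 h.
Half-life 26 h → k = ln 2 / 26 = 0.02666 h⁻¹ = 0.6398 d⁻¹.
Decay over the reach: 22.16·exp(−kt) = 22.16·0.3058 = 6.777 µg/L.
At the second outfall, C = (1967·6.777 + 314.0·321.0) / (1967 + 314.0) = 50.03 µg/L.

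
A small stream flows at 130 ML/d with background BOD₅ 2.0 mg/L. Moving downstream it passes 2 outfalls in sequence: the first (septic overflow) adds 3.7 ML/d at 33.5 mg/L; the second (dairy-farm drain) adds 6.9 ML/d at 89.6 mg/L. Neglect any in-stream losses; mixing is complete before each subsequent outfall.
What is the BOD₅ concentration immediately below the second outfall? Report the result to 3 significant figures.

7.13 mg/L

Below outfall 1: Q → 133.7 ML/d, C = (130.0·2.000 + 3.700·33.50)/133.7 = 2.872 mg/L.
Below outfall 2: Q → 140.6 ML/d, C = (133.7·2.872 + 6.900·89.60)/140.6 = 7.128 mg/L.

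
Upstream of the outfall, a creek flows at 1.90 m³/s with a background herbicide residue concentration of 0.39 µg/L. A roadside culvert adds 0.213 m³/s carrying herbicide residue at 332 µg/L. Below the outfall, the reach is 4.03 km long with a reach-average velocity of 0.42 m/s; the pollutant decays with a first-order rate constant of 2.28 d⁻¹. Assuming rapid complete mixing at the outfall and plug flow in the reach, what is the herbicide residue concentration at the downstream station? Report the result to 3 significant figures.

26.3 µg/L

Flow-weighted average: C = (1.900·0.3900 + 0.2130·332.0) / 2.113 = 71.46/2.113 = 33.82 µg/L.
Travel time t = 4.03·1000 / 0.42 = 9595 s = 2.665 h.
Decay over the reach: 33.82·exp(−kt) = 33.82·0.7763 = 26.25 µg/L.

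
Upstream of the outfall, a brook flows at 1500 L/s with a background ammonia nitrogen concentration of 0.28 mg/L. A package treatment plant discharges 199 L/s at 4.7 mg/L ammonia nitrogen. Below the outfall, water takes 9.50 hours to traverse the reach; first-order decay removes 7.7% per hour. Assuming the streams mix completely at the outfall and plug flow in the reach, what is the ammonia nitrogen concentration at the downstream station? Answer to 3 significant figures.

After mixing, C = (1500·0.2800 + 199.0·4.700) / 1699 = 1355/1699 = 0.7977 mg/L.
7.7%/h lost → k = −ln(1 − 0.077) = 0.08013 h⁻¹.
Decay over the reach: 0.7977·exp(−kt) = 0.7977·0.4671 = 0.3726 mg/L.

0.373 mg/L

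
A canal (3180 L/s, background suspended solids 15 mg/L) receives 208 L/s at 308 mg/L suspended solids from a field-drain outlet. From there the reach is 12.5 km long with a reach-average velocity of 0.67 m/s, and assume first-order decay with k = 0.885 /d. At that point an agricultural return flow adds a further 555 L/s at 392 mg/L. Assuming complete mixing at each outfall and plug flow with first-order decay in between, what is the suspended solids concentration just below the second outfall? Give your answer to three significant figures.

Conservation of mass: C = (3180·15.00 + 208.0·308.0) / 3388 = 111800/3388 = 32.99 mg/L; combined flow 3388 L/s.
Travel time t = 12.5·1000 / 0.67 = 18660 s = 5.182 h.
Decay over the reach: 32.99·exp(−kt) = 32.99·0.8260 = 27.25 mg/L.
Second outfall: C = (3388·27.25 + 555.0·392.0)/3943 = 78.59 mg/L.

78.6 mg/L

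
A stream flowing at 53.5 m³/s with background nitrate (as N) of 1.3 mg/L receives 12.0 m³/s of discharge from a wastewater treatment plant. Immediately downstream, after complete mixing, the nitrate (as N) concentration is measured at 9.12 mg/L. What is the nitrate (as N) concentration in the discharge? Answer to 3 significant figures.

Mass balance: 53.50·1.300 + 12.00·Cₑ = 65.50·9.120
→ Cₑ = (65.50·9.120 − 53.50·1.300) / 12.00 = 43.98 mg/L.

44.0 mg/L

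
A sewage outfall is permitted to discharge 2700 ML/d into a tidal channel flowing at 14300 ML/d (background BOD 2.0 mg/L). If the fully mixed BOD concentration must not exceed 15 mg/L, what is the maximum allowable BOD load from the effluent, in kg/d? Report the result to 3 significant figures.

Mass balance at the limit: 14300·2.000 + 2700·Cₑ = 17000·15 → Cₑ = 83.85 mg/L.
2700 ML/d = 31.25 m³/s. Load = 31.25 m³/s × 83.85 g/m³ × 86 400 s/d = 226400 kg/d.

226000 kg/d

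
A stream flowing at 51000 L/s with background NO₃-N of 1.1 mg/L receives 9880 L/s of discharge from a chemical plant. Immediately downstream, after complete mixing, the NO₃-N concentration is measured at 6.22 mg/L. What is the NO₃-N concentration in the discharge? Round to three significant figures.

32.6 mg/L

Mass balance: 51000·1.100 + 9880·Cₑ = 60880·6.220
→ Cₑ = (60880·6.220 − 51000·1.100) / 9880 = 32.65 mg/L.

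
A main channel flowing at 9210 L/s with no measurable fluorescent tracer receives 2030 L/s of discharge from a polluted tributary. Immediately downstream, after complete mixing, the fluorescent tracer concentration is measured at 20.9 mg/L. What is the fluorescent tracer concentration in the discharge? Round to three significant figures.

116 mg/L

Mass balance: 9210·0 + 2030·Cₑ = 11240·20.90
→ Cₑ = (11240·20.90 − 9210·0) / 2030 = 115.7 mg/L.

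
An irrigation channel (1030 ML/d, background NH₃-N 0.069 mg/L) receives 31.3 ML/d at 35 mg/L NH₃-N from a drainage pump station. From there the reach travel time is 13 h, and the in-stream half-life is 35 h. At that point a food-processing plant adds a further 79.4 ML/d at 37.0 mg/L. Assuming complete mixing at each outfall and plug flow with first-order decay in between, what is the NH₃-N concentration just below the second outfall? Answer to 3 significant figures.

Conservation of mass: C = (1030·0.06900 + 31.30·35.00) / 1061 = 1167/1061 = 1.099 mg/L; combined flow 1061 ML/d.
Half-life 35 h → k = ln 2 / 35 = 0.01980 h⁻¹ = 0.4753 d⁻¹.
Applying C = C₀e^(−kt): 1.099 × 0.7730 = 0.8497 mg/L.
At the second outfall, C = (1061·0.8497 + 79.40·37.00) / (1061 + 79.40) = 3.366 mg/L.

3.37 mg/L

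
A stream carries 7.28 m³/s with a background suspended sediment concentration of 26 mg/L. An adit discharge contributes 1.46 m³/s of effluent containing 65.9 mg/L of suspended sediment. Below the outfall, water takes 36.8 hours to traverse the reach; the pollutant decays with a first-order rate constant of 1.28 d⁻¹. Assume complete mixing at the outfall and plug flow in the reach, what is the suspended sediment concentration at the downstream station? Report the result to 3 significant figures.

Flow-weighted average: C = (7.280·26.00 + 1.460·65.90) / 8.740 = 285.5/8.740 = 32.67 mg/L.
First-order decay: C = 32.67·exp(−k·t) = 32.67·0.1405 = 4.589 mg/L.

4.59 mg/L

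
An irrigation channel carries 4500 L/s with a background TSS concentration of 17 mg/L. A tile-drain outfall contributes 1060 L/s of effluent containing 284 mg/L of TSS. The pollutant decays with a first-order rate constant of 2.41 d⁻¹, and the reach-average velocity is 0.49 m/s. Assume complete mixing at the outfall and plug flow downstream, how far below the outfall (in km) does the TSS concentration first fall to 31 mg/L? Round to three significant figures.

Mass balance: C = (4500·17.00 + 1060·284.0) / 5560 = 377500/5560 = 67.90 mg/L.
Set 67.90·exp(−k·t) = 31 → t = ln(67.90/31)/k = 28110 s = 7.808 h.
Distance = v·t = 0.49·28110 = 13770 m = 13.77 km.

13.8 km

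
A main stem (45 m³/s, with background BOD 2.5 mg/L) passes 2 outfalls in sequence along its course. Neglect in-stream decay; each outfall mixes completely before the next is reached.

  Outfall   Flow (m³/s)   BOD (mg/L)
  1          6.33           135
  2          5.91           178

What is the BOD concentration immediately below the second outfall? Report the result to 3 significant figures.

Below outfall 1: Q → 51.33 m³/s, C = (45.00·2.500 + 6.330·135.0)/51.33 = 18.84 mg/L.
Below outfall 2: Q → 57.24 m³/s, C = (51.33·18.84 + 5.910·178.0)/57.24 = 35.27 mg/L.

35.3 mg/L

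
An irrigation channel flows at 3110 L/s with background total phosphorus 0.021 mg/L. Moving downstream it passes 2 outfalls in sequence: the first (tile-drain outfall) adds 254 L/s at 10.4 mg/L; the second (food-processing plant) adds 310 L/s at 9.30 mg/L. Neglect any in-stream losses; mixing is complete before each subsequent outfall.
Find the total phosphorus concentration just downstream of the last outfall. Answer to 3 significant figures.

1.52 mg/L

Below outfall 1: Q → 3364 L/s, C = (3110·0.02100 + 254.0·10.40)/3364 = 0.8047 mg/L.
Below outfall 2: Q → 3674 L/s, C = (3364·0.8047 + 310.0·9.300)/3674 = 1.521 mg/L.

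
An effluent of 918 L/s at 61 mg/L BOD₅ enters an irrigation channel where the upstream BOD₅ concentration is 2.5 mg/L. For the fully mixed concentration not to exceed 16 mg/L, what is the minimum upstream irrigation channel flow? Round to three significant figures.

Set C_mix = 16: (Q·2.500 + 918.0·61.00) / (Q + 918.0) = 16
→ Q = 918.0·(61.00 − 16)/(16 − 2.500) = 3060 L/s.

3060 L/s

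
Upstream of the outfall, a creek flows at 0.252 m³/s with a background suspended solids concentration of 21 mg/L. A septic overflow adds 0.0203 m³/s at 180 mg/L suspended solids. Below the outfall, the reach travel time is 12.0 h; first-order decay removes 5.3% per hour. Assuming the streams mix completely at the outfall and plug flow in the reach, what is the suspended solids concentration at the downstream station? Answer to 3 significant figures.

Mixed concentration C = ΣQC/ΣQ = (0.2520·21.00 + 0.02030·180.0) / 0.2723 = 8.946/0.2723 = 32.85 mg/L.
5.3%/h lost → k = −ln(1 − 0.053) = 0.05446 h⁻¹.
Applying C = C₀e^(−kt): 32.85 × 0.5202 = 17.09 mg/L.

17.1 mg/L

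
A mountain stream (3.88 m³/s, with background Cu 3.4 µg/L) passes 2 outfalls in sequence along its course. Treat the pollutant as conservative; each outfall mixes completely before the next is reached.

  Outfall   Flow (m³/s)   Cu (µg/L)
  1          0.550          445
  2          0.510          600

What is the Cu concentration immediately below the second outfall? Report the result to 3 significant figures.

114 µg/L

Below outfall 1: Q → 4.430 m³/s, C = (3.880·3.400 + 0.5500·445.0)/4.430 = 58.23 µg/L.
Below outfall 2: Q → 4.940 m³/s, C = (4.430·58.23 + 0.5100·600.0)/4.940 = 114.2 µg/L.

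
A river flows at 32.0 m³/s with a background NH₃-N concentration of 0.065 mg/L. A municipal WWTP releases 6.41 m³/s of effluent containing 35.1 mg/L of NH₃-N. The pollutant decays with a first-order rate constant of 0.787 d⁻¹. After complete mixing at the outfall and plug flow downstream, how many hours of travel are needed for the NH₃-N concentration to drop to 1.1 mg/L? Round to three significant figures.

After mixing, C = (32.00·0.06500 + 6.410·35.10) / 38.41 = 227.1/38.41 = 5.912 mg/L.
5.912·exp(−k·t) = 1.1 → t = ln(5.912/1.1)/k = 184600 s = 51.28 h.

51.3 h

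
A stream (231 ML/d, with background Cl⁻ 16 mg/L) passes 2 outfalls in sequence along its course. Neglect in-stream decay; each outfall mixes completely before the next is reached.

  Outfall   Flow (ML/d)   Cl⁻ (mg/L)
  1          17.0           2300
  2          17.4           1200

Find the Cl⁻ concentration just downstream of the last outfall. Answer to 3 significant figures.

240 mg/L

Outfall 1: combined Q = 248.0 ML/d; C = (231.0·16.00 + 17.00·2300)/248.0 = 172.6 mg/L.
Outfall 2: combined Q = 265.4 ML/d; C = (248.0·172.6 + 17.40·1200)/265.4 = 239.9 mg/L.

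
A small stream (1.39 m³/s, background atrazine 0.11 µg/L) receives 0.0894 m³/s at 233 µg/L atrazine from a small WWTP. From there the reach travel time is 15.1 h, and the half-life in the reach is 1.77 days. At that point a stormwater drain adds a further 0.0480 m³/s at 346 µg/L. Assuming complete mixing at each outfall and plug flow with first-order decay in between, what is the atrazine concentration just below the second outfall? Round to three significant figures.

Flow-weighted average: C = (1.390·0.1100 + 0.08940·233.0) / 1.479 = 20.98/1.479 = 14.18 µg/L; combined flow 1.479 m³/s.
Half-life 1.77 d → k = ln 2 / 1.77 = 0.3916 d⁻¹.
After decay, C = 14.18 × e^(−kt) = 14.18 × 0.7816 = 11.09 µg/L.
Second outfall: C = (1.479·11.09 + 0.04800·346.0)/1.527 = 21.61 µg/L.

21.6 µg/L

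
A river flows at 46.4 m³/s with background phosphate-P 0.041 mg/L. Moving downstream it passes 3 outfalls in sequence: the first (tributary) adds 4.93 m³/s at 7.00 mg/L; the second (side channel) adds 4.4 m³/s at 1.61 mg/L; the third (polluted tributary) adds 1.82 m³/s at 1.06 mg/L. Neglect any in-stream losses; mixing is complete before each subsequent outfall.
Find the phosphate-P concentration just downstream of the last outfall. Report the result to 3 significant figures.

After outfall 1: Q = 46.40 + 4.930 = 51.33 m³/s; C = (46.40·0.04100 + 4.930·7.000)/51.33 = 0.7094 mg/L.
After outfall 2: Q = 51.33 + 4.400 = 55.73 m³/s; C = (51.33·0.7094 + 4.400·1.610)/55.73 = 0.7805 mg/L.
After outfall 3: Q = 55.73 + 1.820 = 57.55 m³/s; C = (55.73·0.7805 + 1.820·1.060)/57.55 = 0.7893 mg/L.

0.789 mg/L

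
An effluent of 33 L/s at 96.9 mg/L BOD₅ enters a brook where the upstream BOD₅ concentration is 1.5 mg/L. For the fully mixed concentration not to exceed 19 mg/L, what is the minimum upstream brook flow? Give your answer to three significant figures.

Set C_mix = 19: (Q·1.500 + 33.00·96.90) / (Q + 33.00) = 19
→ Q = 33.00·(96.90 − 19)/(19 − 1.500) = 146.9 L/s.

147 L/s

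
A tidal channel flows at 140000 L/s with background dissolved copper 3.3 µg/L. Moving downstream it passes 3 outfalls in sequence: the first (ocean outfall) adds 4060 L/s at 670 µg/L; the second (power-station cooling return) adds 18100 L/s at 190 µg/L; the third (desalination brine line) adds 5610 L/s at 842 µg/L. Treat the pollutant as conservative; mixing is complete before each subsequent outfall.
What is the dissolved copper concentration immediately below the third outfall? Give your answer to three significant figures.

67.6 µg/L

After outfall 1: Q = 140000 + 4060 = 144100 L/s; C = (140000·3.300 + 4060·670.0)/144100 = 22.09 µg/L.
After outfall 2: Q = 144100 + 18100 = 162200 L/s; C = (144100·22.09 + 18100·190.0)/162200 = 40.83 µg/L.
After outfall 3: Q = 162200 + 5610 = 167800 L/s; C = (162200·40.83 + 5610·842.0)/167800 = 67.62 µg/L.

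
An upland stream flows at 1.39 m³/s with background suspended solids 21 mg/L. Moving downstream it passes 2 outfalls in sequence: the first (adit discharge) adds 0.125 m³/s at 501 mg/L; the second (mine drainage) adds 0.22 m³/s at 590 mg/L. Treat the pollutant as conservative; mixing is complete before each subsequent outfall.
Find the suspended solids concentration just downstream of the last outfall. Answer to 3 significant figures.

Below outfall 1: Q → 1.515 m³/s, C = (1.390·21.00 + 0.1250·501.0)/1.515 = 60.60 mg/L.
Below outfall 2: Q → 1.735 m³/s, C = (1.515·60.60 + 0.2200·590.0)/1.735 = 127.7 mg/L.

128 mg/L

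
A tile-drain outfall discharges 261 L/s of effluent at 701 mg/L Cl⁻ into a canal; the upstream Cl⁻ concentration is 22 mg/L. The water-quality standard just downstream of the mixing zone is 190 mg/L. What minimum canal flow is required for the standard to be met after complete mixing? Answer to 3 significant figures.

Set C_mix = 190: (Q·22.00 + 261.0·701.0) / (Q + 261.0) = 190
→ Q = 261.0·(701.0 − 190)/(190 − 22.00) = 793.9 L/s.

794 L/s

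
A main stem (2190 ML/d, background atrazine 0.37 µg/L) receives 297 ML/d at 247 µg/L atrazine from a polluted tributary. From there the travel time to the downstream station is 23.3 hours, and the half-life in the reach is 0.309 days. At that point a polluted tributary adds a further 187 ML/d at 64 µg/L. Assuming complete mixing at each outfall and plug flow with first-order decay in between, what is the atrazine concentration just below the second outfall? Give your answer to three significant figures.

Conservation of mass: C = (2190·0.3700 + 297.0·247.0) / 2487 = 74170/2487 = 29.82 µg/L; combined flow 2487 ML/d.
Half-life 0.309 d → k = ln 2 / 0.309 = 2.243 d⁻¹.
Decay over the reach: 29.82·exp(−kt) = 29.82·0.1133 = 3.379 µg/L.
Second outfall: C = (2487·3.379 + 187.0·64.00)/2674 = 7.618 µg/L.

7.62 µg/L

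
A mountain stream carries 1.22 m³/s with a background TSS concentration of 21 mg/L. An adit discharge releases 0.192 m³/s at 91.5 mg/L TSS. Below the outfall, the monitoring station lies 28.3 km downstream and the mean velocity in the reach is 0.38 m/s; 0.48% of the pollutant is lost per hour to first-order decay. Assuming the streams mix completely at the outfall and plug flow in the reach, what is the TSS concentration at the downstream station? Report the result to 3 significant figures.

Mixed concentration C = ΣQC/ΣQ = (1.220·21.00 + 0.1920·91.50) / 1.412 = 43.19/1.412 = 30.59 mg/L.
Travel time t = 28.3·1000 / 0.38 = 74470 s = 20.69 h.
0.48%/h lost → k = −ln(1 − 0.0048) = 0.004812 h⁻¹.
Applying C = C₀e^(−kt): 30.59 × 0.9053 = 27.69 mg/L.

27.7 mg/L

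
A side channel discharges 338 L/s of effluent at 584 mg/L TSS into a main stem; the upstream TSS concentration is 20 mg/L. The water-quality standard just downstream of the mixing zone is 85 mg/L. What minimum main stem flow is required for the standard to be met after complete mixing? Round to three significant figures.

Set C_mix = 85: (Q·20.00 + 338.0·584.0) / (Q + 338.0) = 85
→ Q = 338.0·(584.0 − 85)/(85 − 20.00) = 2595 L/s.

2590 L/s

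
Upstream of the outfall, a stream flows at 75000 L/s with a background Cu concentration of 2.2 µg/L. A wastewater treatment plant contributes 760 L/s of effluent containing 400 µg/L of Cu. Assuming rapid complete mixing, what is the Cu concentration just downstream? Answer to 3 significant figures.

6.19 µg/L

Mass balance: C = (75000·2.200 + 760.0·400.0) / 75760 = 469000/75760 = 6.191 µg/L.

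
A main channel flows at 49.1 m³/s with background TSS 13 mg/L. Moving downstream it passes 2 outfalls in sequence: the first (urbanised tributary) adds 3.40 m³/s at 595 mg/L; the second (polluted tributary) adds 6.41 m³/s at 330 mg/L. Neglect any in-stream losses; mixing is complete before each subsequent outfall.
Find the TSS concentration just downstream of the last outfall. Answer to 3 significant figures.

81.1 mg/L

Outfall 1: combined Q = 52.50 m³/s; C = (49.10·13.00 + 3.400·595.0)/52.50 = 50.69 mg/L.
Outfall 2: combined Q = 58.91 m³/s; C = (52.50·50.69 + 6.410·330.0)/58.91 = 81.08 mg/L.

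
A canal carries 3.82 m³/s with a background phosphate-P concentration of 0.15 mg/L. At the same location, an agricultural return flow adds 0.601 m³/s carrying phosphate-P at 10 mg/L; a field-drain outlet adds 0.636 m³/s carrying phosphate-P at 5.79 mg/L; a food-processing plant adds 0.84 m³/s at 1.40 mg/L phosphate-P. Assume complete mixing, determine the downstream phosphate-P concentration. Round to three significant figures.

Mixed concentration C = ΣQC/ΣQ = (3.820·0.1500 + 0.6010·10.00 + 0.6360·5.790 + 0.8400·1.400) / 5.897 = 11.44/5.897 = 1.940 mg/L.

1.94 mg/L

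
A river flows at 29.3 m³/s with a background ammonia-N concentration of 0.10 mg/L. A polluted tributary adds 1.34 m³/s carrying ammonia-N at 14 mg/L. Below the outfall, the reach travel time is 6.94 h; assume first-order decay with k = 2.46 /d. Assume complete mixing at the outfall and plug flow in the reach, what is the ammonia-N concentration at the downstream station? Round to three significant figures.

0.348 mg/L

After mixing, C = (29.30·0.1000 + 1.340·14.00) / 30.64 = 21.69/30.64 = 0.7079 mg/L.
After decay, C = 0.7079 × e^(−kt) = 0.7079 × 0.4910 = 0.3476 mg/L.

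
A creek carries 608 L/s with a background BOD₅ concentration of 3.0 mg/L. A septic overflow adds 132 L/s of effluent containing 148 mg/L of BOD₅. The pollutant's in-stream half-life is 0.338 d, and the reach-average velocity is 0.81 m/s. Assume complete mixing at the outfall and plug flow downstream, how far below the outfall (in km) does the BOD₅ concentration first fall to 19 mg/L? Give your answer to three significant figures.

14.3 km

Mixed concentration C = ΣQC/ΣQ = (608.0·3.000 + 132.0·148.0) / 740.0 = 21360/740.0 = 28.86 mg/L.
Half-life 0.338 d → k = ln 2 / 0.338 = 2.051 d⁻¹.
Set 28.86·exp(−k·t) = 19 → t = ln(28.86/19)/k = 17620 s = 4.894 h.
Distance = v·t = 0.81·17620 = 14270 m = 14.27 km.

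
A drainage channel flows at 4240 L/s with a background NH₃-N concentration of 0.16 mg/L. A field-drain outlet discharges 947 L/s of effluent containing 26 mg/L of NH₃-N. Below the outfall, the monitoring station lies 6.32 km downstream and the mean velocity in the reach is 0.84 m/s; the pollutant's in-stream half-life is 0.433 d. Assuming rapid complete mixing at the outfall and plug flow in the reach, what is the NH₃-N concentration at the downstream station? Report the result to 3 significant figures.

Conservation of mass: C = (4240·0.1600 + 947.0·26.00) / 5187 = 25300/5187 = 4.878 mg/L.
Travel time t = 6.32·1000 / 0.84 = 7524 s = 2.090 h.
Half-life 0.433 d → k = ln 2 / 0.433 = 1.601 d⁻¹.
Decay over the reach: 4.878·exp(−kt) = 4.878·0.8699 = 4.243 mg/L.

4.24 mg/L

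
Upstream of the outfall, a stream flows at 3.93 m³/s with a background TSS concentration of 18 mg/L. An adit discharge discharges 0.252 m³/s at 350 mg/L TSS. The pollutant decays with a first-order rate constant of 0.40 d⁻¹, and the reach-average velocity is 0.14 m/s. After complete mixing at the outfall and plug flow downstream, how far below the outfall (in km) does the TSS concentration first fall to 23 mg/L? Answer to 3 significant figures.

15.2 km

Mixed concentration C = ΣQC/ΣQ = (3.930·18.00 + 0.2520·350.0) / 4.182 = 158.9/4.182 = 38.01 mg/L.
Set 38.01·exp(−k·t) = 23 → t = ln(38.01/23)/k = 108500 s = 30.13 h.
Distance = v·t = 0.14·108500 = 15190 m = 15.19 km.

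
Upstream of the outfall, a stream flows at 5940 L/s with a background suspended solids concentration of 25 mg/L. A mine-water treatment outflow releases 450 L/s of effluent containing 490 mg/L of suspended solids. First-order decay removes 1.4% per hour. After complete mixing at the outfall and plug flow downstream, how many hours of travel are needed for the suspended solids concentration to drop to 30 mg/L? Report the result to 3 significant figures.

46.4 h

Mass balance: C = (5940·25.00 + 450.0·490.0) / 6390 = 369000/6390 = 57.75 mg/L.
1.4%/h lost → k = −ln(1 − 0.014) = 0.01410 h⁻¹.
57.75·exp(−k·t) = 30 → t = ln(57.75/30)/k = 167200 s = 46.45 h.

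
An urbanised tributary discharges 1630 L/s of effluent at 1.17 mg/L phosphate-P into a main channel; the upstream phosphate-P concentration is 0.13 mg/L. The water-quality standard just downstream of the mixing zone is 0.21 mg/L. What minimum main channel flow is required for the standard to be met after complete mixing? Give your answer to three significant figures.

Set C_mix = 0.21: (Q·0.1300 + 1630·1.170) / (Q + 1630) = 0.21
→ Q = 1630·(1.170 − 0.21)/(0.21 − 0.1300) = 19560 L/s.

19600 L/s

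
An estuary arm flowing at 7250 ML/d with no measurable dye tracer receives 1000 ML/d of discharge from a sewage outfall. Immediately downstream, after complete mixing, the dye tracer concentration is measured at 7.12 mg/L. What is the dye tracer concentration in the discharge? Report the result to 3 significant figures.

Mass balance: 7250·0 + 1000·Cₑ = 8250·7.120
→ Cₑ = (8250·7.120 − 7250·0) / 1000 = 58.74 mg/L.

58.7 mg/L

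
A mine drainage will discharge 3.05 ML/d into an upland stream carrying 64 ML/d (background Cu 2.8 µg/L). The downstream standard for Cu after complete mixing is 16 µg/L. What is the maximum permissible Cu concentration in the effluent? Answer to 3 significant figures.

293 µg/L

At the limit, (Qr·Cr + Qe·Cₑ)/(Qr + Qe) = 16:
Cₑ = (67.05·16 − 64.00·2.800) / 3.050 = 293.0 µg/L.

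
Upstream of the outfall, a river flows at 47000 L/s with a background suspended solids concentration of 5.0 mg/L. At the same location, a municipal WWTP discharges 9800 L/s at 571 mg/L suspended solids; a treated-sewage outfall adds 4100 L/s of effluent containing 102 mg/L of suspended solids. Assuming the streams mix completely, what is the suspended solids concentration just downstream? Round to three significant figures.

103 mg/L

Conservation of mass: C = (47000·5.000 + 9800·571.0 + 4100·102.0) / 60900 = 6249000/60900 = 102.6 mg/L.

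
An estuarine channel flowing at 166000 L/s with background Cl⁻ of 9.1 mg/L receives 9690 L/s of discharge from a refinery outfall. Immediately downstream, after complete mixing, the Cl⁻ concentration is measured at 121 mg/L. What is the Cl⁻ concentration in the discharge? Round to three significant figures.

Mass balance: 166000·9.100 + 9690·Cₑ = 175700·121.0
→ Cₑ = (175700·121.0 − 166000·9.100) / 9690 = 2038 mg/L.

2040 mg/L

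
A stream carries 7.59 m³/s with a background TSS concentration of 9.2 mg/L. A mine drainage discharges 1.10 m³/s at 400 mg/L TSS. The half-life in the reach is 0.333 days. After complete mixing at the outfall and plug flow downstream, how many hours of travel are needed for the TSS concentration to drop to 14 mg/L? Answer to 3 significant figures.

16.5 h

Flow-weighted average: C = (7.590·9.200 + 1.100·400.0) / 8.690 = 509.8/8.690 = 58.67 mg/L.
Half-life 0.333 d → k = ln 2 / 0.333 = 2.082 d⁻¹.
58.67·exp(−k·t) = 14 → t = ln(58.67/14)/k = 59470 s = 16.52 h.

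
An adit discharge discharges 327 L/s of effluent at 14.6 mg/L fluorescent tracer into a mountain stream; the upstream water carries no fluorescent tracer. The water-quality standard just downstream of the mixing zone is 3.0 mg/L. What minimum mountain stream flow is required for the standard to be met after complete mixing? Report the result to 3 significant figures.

Set C_mix = 3.0: (Q·0 + 327.0·14.60) / (Q + 327.0) = 3.0
→ Q = 327.0·(14.60 − 3.0)/(3.0 − 0) = 1264 L/s.

1260 L/s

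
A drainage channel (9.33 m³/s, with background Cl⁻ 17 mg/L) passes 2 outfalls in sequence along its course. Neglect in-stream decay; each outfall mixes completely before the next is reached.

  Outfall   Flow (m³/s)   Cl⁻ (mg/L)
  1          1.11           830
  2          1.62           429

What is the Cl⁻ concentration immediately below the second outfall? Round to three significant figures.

Below outfall 1: Q → 10.44 m³/s, C = (9.330·17.00 + 1.110·830.0)/10.44 = 103.4 mg/L.
Below outfall 2: Q → 12.06 m³/s, C = (10.44·103.4 + 1.620·429.0)/12.06 = 147.2 mg/L.

147 mg/L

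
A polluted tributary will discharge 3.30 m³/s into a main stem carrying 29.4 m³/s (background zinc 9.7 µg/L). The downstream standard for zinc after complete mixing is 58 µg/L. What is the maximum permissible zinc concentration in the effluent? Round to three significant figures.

At the limit, (Qr·Cr + Qe·Cₑ)/(Qr + Qe) = 58:
Cₑ = (32.70·58 − 29.40·9.700) / 3.300 = 488.3 µg/L.

488 µg/L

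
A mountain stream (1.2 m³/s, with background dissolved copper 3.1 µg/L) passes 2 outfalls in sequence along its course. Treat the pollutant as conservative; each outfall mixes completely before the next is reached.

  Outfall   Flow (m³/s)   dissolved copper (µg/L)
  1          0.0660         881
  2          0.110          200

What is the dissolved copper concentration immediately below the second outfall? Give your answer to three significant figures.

Outfall 1: combined Q = 1.266 m³/s; C = (1.200·3.100 + 0.06600·881.0)/1.266 = 48.87 µg/L.
Outfall 2: combined Q = 1.376 m³/s; C = (1.266·48.87 + 0.1100·200.0)/1.376 = 60.95 µg/L.

60.9 µg/L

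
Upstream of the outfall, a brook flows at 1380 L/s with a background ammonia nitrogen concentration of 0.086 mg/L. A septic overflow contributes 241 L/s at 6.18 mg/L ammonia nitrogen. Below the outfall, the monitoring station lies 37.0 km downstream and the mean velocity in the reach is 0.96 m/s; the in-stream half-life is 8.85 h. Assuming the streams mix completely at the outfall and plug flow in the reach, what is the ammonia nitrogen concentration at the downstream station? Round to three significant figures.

0.429 mg/L

Mixed concentration C = ΣQC/ΣQ = (1380·0.08600 + 241.0·6.180) / 1621 = 1608/1621 = 0.9920 mg/L.
Travel time t = 37.0·1000 / 0.96 = 38540 s = 10.71 h.
Half-life 8.85 h → k = ln 2 / 8.85 = 0.07832 h⁻¹ = 1.880 d⁻¹.
Decay over the reach: 0.9920·exp(−kt) = 0.9920·0.4324 = 0.4289 mg/L.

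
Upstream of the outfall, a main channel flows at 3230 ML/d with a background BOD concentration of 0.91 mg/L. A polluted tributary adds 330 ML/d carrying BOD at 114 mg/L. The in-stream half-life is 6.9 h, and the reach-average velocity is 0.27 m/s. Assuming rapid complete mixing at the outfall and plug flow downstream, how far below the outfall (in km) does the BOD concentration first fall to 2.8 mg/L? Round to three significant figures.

Mixed concentration C = ΣQC/ΣQ = (3230·0.9100 + 330.0·114.0) / 3560 = 40560/3560 = 11.39 mg/L.
Half-life 6.9 h → k = ln 2 / 6.9 = 0.1005 h⁻¹ = 2.411 d⁻¹.
Set 11.39·exp(−k·t) = 2.8 → t = ln(11.39/2.8)/k = 50290 s = 13.97 h.
Distance = v·t = 0.27·50290 = 13580 m = 13.58 km.

13.6 km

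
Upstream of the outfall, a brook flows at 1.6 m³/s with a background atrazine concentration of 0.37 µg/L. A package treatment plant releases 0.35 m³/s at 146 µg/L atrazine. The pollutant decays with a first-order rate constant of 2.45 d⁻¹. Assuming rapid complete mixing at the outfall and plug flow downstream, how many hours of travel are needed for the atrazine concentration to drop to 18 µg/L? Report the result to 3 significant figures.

3.79 h

Mass balance: C = (1.600·0.3700 + 0.3500·146.0) / 1.950 = 51.69/1.950 = 26.51 µg/L.
26.51·exp(−k·t) = 18 → t = ln(26.51/18)/k = 13650 s = 3.792 h.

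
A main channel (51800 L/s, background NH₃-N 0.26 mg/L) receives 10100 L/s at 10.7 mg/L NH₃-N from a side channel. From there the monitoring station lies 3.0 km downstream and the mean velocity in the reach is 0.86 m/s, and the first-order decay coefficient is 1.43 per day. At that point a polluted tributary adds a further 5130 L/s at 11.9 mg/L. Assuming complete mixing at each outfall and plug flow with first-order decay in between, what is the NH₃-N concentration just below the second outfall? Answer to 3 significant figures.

2.62 mg/L

Mass balance: C = (51800·0.2600 + 10100·10.70) / 61900 = 121500/61900 = 1.963 mg/L; combined flow 61900 L/s.
Travel time t = 3.0·1000 / 0.86 = 3488 s = 0.9690 h.
After decay, C = 1.963 × e^(−kt) = 1.963 × 0.9439 = 1.853 mg/L.
At the second outfall, C = (61900·1.853 + 5130·11.90) / (61900 + 5130) = 2.622 mg/L.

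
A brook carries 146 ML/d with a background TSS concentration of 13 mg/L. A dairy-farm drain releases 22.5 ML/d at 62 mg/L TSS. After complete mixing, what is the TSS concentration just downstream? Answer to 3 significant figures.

Mass balance: C = (146.0·13.00 + 22.50·62.00) / 168.5 = 3293/168.5 = 19.54 mg/L.

19.5 mg/L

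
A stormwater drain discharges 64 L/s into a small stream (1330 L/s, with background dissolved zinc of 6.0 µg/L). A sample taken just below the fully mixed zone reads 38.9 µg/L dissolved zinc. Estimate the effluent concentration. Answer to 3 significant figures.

Mass balance: 1330·6.000 + 64.00·Cₑ = 1394·38.90
→ Cₑ = (1394·38.90 − 1330·6.000) / 64.00 = 722.6 µg/L.

723 µg/L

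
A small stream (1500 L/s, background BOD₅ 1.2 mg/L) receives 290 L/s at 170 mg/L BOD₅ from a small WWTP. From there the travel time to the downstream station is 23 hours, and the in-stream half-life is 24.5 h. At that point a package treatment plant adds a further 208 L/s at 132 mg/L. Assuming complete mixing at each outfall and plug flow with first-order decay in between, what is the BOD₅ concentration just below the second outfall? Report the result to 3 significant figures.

27.1 mg/L

Conservation of mass: C = (1500·1.200 + 290.0·170.0) / 1790 = 51100/1790 = 28.55 mg/L; combined flow 1790 L/s.
Half-life 24.5 h → k = ln 2 / 24.5 = 0.02829 h⁻¹ = 0.6790 d⁻¹.
Decay over the reach: 28.55·exp(−kt) = 28.55·0.5217 = 14.89 mg/L.
At the second outfall, C = (1790·14.89 + 208.0·132.0) / (1790 + 208.0) = 27.08 mg/L.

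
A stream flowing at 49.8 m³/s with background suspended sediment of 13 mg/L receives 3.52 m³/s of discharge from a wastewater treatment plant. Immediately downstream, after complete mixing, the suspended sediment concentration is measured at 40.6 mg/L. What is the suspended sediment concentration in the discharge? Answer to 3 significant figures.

Mass balance: 49.80·13.00 + 3.520·Cₑ = 53.32·40.60
→ Cₑ = (53.32·40.60 − 49.80·13.00) / 3.520 = 431.1 mg/L.

431 mg/L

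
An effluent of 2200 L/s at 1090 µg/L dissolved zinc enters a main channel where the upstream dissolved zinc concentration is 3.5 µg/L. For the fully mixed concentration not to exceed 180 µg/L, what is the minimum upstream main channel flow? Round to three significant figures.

Set C_mix = 180: (Q·3.500 + 2200·1090) / (Q + 2200) = 180
→ Q = 2200·(1090 − 180)/(180 − 3.500) = 11340 L/s.

11300 L/s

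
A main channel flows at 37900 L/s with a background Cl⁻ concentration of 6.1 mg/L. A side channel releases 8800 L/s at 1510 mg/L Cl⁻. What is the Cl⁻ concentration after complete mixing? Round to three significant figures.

Mass balance: C = (37900·6.100 + 8800·1510) / 46700 = 13520000/46700 = 289.5 mg/L.

289 mg/L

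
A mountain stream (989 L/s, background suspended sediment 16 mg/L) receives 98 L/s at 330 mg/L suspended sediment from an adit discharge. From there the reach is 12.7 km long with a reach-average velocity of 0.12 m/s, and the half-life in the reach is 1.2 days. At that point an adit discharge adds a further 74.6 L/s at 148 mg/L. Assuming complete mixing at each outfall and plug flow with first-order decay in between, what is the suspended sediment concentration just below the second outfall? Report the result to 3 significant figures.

29.9 mg/L

Conservation of mass: C = (989.0·16.00 + 98.00·330.0) / 1087 = 48160/1087 = 44.31 mg/L; combined flow 1087 L/s.
Travel time t = 12.7·1000 / 0.12 = 105800 s = 29.40 h.
Half-life 1.2 d → k = ln 2 / 1.2 = 0.5776 d⁻¹.
Decay over the reach: 44.31·exp(−kt) = 44.31·0.4929 = 21.84 mg/L.
Second outfall: C = (1087·21.84 + 74.60·148.0)/1162 = 29.94 mg/L.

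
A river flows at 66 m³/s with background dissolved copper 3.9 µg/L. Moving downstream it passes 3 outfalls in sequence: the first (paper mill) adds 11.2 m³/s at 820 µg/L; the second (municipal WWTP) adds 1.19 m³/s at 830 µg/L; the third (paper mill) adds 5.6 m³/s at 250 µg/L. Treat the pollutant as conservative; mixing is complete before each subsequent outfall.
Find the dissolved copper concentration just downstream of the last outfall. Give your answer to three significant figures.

141 µg/L

Below outfall 1: Q → 77.20 m³/s, C = (66.00·3.900 + 11.20·820.0)/77.20 = 122.3 µg/L.
Below outfall 2: Q → 78.39 m³/s, C = (77.20·122.3 + 1.190·830.0)/78.39 = 133.0 µg/L.
Below outfall 3: Q → 83.99 m³/s, C = (78.39·133.0 + 5.600·250.0)/83.99 = 140.8 µg/L.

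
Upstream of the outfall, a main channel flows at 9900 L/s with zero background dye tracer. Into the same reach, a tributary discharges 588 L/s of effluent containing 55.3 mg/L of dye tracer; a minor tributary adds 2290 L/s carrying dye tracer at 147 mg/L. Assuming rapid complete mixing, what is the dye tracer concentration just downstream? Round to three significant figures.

28.9 mg/L

Mass balance: C = (9900·0 + 588.0·55.30 + 2290·147.0) / 12780 = 369100/12780 = 28.89 mg/L.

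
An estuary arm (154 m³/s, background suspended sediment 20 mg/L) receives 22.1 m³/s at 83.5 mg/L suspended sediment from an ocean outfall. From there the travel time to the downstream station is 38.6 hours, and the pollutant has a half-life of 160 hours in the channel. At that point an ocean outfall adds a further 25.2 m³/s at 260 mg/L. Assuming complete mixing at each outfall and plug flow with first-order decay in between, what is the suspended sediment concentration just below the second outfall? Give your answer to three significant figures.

53.2 mg/L

After mixing, C = (154.0·20.00 + 22.10·83.50) / 176.1 = 4925/176.1 = 27.97 mg/L; combined flow 176.1 m³/s.
Half-life 160 h → k = ln 2 / 160 = 0.004332 h⁻¹ = 0.1040 d⁻¹.
Decay over the reach: 27.97·exp(−kt) = 27.97·0.8460 = 23.66 mg/L.
Second outfall: C = (176.1·23.66 + 25.20·260.0)/201.3 = 53.25 mg/L.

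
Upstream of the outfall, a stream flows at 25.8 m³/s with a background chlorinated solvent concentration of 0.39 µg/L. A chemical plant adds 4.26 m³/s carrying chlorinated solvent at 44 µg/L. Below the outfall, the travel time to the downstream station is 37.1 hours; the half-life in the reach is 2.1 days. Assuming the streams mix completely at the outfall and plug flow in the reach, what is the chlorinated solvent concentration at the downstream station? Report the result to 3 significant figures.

3.94 µg/L

Mixed concentration C = ΣQC/ΣQ = (25.80·0.3900 + 4.260·44.00) / 30.06 = 197.5/30.06 = 6.570 µg/L.
Half-life 2.1 d → k = ln 2 / 2.1 = 0.3301 d⁻¹.
First-order decay: C = 6.570·exp(−k·t) = 6.570·0.6004 = 3.944 µg/L.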